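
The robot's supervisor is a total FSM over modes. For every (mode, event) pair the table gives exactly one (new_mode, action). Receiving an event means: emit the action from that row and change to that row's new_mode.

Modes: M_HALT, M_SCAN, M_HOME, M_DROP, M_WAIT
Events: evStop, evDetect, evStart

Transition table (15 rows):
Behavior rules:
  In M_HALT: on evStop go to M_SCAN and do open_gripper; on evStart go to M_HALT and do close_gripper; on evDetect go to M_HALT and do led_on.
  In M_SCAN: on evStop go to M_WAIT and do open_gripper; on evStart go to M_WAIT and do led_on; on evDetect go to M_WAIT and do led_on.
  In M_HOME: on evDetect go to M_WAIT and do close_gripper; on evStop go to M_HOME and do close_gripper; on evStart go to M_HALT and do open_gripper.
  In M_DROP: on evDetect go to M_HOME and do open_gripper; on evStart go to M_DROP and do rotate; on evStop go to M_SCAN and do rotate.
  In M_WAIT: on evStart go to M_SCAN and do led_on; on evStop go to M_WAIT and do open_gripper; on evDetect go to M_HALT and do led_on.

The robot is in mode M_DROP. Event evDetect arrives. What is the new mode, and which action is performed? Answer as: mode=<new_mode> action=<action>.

mode=M_HOME action=open_gripper

current mode = M_DROP; filter table to that mode:
  (M_DROP, evDetect) → (M_HOME, open_gripper)  ← event matches
  (M_DROP, evStart) → (M_DROP, rotate)
  (M_DROP, evStop) → (M_SCAN, rotate)
event = evDetect selects (M_HOME, open_gripper)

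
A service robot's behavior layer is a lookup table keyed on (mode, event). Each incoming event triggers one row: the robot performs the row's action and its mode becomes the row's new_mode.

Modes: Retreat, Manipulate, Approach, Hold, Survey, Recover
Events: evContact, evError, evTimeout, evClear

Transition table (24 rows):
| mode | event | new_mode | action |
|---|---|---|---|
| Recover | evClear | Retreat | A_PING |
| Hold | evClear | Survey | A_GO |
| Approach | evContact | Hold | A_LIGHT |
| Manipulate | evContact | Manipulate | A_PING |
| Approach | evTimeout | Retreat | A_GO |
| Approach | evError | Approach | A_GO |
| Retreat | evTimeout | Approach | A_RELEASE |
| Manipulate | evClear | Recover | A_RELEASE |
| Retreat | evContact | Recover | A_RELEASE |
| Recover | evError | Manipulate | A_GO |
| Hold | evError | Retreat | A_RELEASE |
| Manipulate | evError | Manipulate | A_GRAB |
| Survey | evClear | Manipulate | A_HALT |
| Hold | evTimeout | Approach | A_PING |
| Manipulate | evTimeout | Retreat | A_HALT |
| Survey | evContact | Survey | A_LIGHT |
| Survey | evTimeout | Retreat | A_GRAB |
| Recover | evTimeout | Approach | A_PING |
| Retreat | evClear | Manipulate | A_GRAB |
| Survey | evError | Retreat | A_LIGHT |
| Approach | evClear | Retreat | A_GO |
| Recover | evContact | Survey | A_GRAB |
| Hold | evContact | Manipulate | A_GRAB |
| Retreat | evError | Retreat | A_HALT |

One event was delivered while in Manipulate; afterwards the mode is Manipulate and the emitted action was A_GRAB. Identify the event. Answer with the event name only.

evError

try evContact: (Manipulate, evContact) → (Manipulate, A_PING)
try evError: (Manipulate, evError) → (Manipulate, A_GRAB)  ← matches
try evTimeout: (Manipulate, evTimeout) → (Retreat, A_HALT)
try evClear: (Manipulate, evClear) → (Recover, A_RELEASE)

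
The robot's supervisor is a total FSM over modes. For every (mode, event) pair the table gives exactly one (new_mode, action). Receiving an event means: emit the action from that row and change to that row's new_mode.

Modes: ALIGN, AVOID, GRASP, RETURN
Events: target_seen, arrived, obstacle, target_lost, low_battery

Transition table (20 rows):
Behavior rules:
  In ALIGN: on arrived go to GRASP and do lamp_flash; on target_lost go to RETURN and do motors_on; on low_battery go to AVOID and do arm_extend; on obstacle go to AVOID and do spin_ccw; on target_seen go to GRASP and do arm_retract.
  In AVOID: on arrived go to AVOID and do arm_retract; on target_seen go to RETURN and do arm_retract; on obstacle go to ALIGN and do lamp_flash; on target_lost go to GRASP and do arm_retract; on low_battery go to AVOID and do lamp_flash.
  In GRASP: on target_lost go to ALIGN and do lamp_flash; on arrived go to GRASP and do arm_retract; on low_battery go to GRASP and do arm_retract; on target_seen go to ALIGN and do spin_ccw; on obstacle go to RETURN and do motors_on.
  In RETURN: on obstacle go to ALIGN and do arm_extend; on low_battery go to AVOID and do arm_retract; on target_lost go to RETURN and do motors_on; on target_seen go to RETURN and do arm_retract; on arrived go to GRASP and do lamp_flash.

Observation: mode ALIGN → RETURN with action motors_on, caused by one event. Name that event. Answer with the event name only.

target_lost

try target_seen: (ALIGN, target_seen) → (GRASP, arm_retract)
try arrived: (ALIGN, arrived) → (GRASP, lamp_flash)
try obstacle: (ALIGN, obstacle) → (AVOID, spin_ccw)
try target_lost: (ALIGN, target_lost) → (RETURN, motors_on)  ← matches
try low_battery: (ALIGN, low_battery) → (AVOID, arm_extend)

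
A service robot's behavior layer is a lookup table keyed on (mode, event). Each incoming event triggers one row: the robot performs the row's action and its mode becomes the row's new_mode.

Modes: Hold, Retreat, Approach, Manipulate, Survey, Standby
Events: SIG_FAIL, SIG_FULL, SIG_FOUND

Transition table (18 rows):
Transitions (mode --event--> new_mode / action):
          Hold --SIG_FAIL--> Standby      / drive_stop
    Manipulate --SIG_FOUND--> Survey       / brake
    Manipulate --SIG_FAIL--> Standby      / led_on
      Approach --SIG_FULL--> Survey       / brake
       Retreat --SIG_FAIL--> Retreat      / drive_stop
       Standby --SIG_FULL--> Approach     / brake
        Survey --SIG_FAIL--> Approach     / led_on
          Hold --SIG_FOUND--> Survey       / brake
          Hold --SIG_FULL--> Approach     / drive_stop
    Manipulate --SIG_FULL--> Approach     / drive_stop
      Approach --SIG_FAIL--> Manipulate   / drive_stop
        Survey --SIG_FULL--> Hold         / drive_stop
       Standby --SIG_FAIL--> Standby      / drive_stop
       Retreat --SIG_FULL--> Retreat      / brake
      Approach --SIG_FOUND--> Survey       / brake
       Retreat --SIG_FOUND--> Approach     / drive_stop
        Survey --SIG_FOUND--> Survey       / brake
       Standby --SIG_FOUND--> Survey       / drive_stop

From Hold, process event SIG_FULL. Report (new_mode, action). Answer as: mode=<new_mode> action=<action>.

current mode = Hold; filter table to that mode:
  (Hold, SIG_FAIL) → (Standby, drive_stop)
  (Hold, SIG_FOUND) → (Survey, brake)
  (Hold, SIG_FULL) → (Approach, drive_stop)  ← event matches
event = SIG_FULL selects (Approach, drive_stop)

mode=Approach action=drive_stop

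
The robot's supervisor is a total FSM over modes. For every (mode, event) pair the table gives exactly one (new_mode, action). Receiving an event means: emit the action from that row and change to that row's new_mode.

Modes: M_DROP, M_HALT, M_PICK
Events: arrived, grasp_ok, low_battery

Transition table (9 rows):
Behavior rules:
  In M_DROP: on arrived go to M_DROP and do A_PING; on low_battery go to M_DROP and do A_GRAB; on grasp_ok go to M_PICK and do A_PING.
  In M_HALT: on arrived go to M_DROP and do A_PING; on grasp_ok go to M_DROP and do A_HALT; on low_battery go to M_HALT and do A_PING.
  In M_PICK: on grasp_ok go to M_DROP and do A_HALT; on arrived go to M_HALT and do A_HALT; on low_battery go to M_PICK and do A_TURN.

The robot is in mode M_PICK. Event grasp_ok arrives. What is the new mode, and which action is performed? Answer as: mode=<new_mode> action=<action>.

current mode = M_PICK; filter table to that mode:
  (M_PICK, grasp_ok) → (M_DROP, A_HALT)  ← event matches
  (M_PICK, arrived) → (M_HALT, A_HALT)
  (M_PICK, low_battery) → (M_PICK, A_TURN)
event = grasp_ok selects (M_DROP, A_HALT)

mode=M_DROP action=A_HALT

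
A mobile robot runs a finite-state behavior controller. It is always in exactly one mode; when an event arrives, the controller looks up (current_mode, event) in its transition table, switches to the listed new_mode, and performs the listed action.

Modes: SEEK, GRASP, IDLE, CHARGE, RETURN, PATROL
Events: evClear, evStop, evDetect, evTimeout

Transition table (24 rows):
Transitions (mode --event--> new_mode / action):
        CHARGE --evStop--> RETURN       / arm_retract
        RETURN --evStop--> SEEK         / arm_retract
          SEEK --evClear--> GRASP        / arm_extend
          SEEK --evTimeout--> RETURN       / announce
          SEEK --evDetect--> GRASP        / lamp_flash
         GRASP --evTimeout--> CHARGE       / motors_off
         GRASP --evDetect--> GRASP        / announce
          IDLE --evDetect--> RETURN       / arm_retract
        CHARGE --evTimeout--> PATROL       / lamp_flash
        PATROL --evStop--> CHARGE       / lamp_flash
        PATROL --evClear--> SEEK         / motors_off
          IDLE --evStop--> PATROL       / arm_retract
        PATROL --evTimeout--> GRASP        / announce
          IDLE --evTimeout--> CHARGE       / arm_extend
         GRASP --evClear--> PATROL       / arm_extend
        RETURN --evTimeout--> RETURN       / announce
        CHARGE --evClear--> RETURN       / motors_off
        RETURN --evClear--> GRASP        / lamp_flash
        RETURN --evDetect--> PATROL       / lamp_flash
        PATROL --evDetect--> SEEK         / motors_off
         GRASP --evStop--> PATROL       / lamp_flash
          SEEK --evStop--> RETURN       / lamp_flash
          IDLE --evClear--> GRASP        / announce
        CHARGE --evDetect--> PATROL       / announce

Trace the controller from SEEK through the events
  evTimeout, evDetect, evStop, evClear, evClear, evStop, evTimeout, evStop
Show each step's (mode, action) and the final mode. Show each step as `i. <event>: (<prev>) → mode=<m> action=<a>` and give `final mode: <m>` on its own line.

1. evTimeout: (SEEK) → mode=RETURN action=announce
2. evDetect: (RETURN) → mode=PATROL action=lamp_flash
3. evStop: (PATROL) → mode=CHARGE action=lamp_flash
4. evClear: (CHARGE) → mode=RETURN action=motors_off
5. evClear: (RETURN) → mode=GRASP action=lamp_flash
6. evStop: (GRASP) → mode=PATROL action=lamp_flash
7. evTimeout: (PATROL) → mode=GRASP action=announce
8. evStop: (GRASP) → mode=PATROL action=lamp_flash

final mode: PATROL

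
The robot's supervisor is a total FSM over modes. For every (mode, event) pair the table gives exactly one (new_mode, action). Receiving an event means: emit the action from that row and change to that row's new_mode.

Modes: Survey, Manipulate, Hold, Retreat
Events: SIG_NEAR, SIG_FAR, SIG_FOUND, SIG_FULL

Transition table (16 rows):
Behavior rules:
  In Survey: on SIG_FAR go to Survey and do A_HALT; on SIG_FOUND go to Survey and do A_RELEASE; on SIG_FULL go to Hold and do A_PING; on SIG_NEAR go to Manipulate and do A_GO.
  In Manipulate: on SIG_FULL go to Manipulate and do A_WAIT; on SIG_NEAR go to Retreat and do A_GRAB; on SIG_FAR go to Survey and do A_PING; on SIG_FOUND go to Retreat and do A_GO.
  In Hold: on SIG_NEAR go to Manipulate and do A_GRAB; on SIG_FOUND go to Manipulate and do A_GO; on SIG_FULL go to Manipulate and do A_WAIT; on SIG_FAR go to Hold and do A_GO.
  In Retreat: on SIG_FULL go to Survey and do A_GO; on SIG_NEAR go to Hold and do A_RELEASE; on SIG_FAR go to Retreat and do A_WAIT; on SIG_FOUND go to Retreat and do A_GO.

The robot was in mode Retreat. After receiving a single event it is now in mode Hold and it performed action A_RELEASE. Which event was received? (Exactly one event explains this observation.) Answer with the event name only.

try SIG_NEAR: (Retreat, SIG_NEAR) → (Hold, A_RELEASE)  ← matches
try SIG_FAR: (Retreat, SIG_FAR) → (Retreat, A_WAIT)
try SIG_FOUND: (Retreat, SIG_FOUND) → (Retreat, A_GO)
try SIG_FULL: (Retreat, SIG_FULL) → (Survey, A_GO)

SIG_NEAR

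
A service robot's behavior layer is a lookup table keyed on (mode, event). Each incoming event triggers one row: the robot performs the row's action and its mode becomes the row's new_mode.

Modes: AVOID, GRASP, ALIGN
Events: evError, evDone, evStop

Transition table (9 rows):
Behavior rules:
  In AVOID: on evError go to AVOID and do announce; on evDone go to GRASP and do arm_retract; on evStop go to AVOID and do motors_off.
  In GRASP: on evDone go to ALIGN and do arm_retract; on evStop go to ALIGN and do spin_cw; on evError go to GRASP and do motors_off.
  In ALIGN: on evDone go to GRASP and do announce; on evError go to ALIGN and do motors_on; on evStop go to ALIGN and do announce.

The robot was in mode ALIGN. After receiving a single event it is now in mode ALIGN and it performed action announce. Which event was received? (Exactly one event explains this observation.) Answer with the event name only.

try evError: (ALIGN, evError) → (ALIGN, motors_on)
try evDone: (ALIGN, evDone) → (GRASP, announce)
try evStop: (ALIGN, evStop) → (ALIGN, announce)  ← matches

evStop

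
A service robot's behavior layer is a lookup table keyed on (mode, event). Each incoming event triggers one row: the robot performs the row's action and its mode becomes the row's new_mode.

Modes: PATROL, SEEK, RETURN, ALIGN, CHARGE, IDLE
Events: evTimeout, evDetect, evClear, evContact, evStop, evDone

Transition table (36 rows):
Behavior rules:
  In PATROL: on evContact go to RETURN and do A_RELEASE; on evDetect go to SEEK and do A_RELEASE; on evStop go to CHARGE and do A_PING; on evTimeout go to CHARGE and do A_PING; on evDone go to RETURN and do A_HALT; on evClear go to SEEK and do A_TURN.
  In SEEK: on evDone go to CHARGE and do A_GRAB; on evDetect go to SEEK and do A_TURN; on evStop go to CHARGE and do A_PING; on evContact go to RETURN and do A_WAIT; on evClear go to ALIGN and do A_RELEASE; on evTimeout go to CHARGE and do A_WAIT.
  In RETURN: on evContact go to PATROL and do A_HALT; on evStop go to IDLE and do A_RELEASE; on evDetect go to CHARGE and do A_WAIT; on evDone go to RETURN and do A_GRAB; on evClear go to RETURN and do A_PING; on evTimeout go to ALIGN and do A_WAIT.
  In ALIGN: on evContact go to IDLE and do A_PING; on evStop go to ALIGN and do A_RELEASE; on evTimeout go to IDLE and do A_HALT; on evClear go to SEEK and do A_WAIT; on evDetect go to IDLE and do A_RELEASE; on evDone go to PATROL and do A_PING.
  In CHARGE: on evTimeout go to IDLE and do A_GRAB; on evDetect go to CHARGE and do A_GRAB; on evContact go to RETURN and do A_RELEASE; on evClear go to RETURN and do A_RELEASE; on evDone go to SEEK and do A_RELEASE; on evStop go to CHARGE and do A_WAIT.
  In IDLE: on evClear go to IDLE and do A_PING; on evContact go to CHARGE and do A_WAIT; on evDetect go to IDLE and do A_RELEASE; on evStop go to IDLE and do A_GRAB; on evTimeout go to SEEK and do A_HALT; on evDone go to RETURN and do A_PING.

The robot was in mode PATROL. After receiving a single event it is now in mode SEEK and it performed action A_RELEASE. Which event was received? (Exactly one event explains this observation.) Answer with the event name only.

try evTimeout: (PATROL, evTimeout) → (CHARGE, A_PING)
try evDetect: (PATROL, evDetect) → (SEEK, A_RELEASE)  ← matches
try evClear: (PATROL, evClear) → (SEEK, A_TURN)
try evContact: (PATROL, evContact) → (RETURN, A_RELEASE)
try evStop: (PATROL, evStop) → (CHARGE, A_PING)
try evDone: (PATROL, evDone) → (RETURN, A_HALT)

evDetect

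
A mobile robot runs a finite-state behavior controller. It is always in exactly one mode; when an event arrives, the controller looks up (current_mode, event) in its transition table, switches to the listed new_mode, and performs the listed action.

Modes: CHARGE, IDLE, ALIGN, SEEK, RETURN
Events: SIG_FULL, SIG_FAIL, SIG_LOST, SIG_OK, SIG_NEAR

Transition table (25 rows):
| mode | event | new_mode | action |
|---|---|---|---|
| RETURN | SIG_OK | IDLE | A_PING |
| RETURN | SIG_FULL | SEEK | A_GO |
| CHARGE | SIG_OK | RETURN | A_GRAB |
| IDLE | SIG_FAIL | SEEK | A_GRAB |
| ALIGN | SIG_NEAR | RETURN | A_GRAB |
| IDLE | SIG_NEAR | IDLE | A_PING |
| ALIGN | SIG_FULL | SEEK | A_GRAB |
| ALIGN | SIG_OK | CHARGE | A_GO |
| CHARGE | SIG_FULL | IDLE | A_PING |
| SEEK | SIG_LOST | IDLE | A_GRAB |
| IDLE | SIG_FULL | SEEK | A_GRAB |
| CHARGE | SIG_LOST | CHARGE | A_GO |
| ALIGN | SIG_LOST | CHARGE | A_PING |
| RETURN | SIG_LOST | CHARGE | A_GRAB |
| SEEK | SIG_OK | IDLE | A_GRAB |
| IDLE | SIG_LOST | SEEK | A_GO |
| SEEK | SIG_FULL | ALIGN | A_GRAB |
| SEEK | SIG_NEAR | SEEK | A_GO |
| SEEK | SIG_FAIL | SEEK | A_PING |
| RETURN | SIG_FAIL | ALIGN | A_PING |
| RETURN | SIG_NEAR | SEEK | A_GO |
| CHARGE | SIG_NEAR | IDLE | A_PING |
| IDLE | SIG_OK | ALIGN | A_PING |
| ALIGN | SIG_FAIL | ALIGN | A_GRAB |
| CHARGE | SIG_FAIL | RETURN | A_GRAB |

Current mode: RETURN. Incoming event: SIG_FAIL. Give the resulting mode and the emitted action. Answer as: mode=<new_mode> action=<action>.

mode=ALIGN action=A_PING

current mode = RETURN; filter table to that mode:
  (RETURN, SIG_OK) → (IDLE, A_PING)
  (RETURN, SIG_FULL) → (SEEK, A_GO)
  (RETURN, SIG_LOST) → (CHARGE, A_GRAB)
  (RETURN, SIG_FAIL) → (ALIGN, A_PING)  ← event matches
  (RETURN, SIG_NEAR) → (SEEK, A_GO)
event = SIG_FAIL selects (ALIGN, A_PING)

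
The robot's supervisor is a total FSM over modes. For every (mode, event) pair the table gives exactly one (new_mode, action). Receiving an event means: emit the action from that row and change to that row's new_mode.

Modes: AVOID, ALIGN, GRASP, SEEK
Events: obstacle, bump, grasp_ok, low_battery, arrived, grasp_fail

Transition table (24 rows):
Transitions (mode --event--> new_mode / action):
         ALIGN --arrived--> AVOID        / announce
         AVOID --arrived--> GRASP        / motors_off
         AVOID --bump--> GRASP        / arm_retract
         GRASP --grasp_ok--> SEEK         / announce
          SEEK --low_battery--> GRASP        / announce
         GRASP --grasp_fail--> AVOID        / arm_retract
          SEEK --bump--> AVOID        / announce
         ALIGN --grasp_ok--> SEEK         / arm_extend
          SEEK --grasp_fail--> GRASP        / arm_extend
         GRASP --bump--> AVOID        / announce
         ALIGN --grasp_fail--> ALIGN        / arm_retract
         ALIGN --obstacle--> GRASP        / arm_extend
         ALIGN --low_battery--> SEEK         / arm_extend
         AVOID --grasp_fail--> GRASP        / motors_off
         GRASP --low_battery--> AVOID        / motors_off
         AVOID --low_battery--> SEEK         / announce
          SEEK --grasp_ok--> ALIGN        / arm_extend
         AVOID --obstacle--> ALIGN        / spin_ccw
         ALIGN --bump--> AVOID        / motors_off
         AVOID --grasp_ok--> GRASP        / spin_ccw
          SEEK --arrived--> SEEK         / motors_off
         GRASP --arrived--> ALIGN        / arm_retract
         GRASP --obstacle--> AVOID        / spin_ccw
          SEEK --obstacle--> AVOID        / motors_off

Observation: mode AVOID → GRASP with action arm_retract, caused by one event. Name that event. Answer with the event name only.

try obstacle: (AVOID, obstacle) → (ALIGN, spin_ccw)
try bump: (AVOID, bump) → (GRASP, arm_retract)  ← matches
try grasp_ok: (AVOID, grasp_ok) → (GRASP, spin_ccw)
try low_battery: (AVOID, low_battery) → (SEEK, announce)
try arrived: (AVOID, arrived) → (GRASP, motors_off)
try grasp_fail: (AVOID, grasp_fail) → (GRASP, motors_off)

bump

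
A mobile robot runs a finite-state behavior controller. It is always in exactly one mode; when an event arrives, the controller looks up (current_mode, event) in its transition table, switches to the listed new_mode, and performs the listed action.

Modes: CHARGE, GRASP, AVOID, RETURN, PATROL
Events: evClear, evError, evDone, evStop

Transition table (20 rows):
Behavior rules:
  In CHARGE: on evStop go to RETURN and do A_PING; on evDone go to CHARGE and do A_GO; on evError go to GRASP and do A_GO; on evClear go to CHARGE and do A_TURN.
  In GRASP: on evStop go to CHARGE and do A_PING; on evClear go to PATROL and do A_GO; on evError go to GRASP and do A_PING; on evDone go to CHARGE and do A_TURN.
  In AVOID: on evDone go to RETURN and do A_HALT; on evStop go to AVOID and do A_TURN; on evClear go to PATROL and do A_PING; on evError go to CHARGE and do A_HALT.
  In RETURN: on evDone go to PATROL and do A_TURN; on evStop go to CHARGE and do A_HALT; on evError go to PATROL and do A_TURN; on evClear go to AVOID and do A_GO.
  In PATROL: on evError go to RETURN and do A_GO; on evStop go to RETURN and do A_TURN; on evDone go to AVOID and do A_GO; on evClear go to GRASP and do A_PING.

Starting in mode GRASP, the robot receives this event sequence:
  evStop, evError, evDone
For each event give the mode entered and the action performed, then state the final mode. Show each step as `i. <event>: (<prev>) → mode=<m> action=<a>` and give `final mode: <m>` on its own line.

1. evStop: (GRASP) → mode=CHARGE action=A_PING
2. evError: (CHARGE) → mode=GRASP action=A_GO
3. evDone: (GRASP) → mode=CHARGE action=A_TURN

final mode: CHARGE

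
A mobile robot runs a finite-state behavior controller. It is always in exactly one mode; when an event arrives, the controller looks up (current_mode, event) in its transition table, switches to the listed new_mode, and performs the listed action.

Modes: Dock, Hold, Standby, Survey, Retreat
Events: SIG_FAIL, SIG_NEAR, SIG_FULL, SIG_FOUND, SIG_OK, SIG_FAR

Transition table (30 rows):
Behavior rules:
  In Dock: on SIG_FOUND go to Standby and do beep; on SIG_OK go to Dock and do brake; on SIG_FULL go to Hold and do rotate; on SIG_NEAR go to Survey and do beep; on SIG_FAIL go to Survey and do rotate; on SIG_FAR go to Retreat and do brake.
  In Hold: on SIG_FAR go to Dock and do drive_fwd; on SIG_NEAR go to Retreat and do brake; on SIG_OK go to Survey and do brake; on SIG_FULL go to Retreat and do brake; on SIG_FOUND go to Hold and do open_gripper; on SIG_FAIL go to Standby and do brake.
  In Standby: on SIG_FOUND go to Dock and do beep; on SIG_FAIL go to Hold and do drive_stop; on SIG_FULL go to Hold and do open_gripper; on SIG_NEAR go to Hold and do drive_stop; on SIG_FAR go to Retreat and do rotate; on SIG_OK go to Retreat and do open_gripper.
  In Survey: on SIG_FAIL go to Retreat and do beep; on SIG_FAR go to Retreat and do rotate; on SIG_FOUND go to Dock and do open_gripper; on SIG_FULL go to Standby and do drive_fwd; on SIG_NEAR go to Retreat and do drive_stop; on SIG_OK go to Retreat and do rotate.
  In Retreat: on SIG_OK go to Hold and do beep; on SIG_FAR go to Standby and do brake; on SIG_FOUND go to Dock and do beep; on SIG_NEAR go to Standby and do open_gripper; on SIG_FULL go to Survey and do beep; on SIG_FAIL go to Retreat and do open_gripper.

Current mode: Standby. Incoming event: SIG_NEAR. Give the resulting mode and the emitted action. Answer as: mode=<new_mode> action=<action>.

mode=Hold action=drive_stop

current mode = Standby; filter table to that mode:
  (Standby, SIG_FOUND) → (Dock, beep)
  (Standby, SIG_FAIL) → (Hold, drive_stop)
  (Standby, SIG_FULL) → (Hold, open_gripper)
  (Standby, SIG_NEAR) → (Hold, drive_stop)  ← event matches
  (Standby, SIG_FAR) → (Retreat, rotate)
  (Standby, SIG_OK) → (Retreat, open_gripper)
event = SIG_NEAR selects (Hold, drive_stop)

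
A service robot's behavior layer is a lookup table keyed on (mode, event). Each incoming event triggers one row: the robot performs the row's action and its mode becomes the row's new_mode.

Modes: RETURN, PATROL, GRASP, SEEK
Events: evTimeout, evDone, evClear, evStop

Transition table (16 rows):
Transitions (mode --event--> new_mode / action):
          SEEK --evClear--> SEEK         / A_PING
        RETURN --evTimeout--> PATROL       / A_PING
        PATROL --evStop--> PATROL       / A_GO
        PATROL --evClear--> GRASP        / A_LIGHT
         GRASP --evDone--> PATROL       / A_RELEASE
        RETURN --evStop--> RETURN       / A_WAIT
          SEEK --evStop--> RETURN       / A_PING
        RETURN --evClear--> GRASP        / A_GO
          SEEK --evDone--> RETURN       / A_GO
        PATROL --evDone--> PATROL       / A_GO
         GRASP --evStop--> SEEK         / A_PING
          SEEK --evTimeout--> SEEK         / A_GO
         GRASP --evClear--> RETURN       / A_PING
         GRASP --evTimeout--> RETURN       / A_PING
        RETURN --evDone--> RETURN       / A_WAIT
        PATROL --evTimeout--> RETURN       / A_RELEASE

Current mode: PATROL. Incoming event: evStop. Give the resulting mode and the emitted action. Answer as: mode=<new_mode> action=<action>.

mode=PATROL action=A_GO

current mode = PATROL; filter table to that mode:
  (PATROL, evStop) → (PATROL, A_GO)  ← event matches
  (PATROL, evClear) → (GRASP, A_LIGHT)
  (PATROL, evDone) → (PATROL, A_GO)
  (PATROL, evTimeout) → (RETURN, A_RELEASE)
event = evStop selects (PATROL, A_GO)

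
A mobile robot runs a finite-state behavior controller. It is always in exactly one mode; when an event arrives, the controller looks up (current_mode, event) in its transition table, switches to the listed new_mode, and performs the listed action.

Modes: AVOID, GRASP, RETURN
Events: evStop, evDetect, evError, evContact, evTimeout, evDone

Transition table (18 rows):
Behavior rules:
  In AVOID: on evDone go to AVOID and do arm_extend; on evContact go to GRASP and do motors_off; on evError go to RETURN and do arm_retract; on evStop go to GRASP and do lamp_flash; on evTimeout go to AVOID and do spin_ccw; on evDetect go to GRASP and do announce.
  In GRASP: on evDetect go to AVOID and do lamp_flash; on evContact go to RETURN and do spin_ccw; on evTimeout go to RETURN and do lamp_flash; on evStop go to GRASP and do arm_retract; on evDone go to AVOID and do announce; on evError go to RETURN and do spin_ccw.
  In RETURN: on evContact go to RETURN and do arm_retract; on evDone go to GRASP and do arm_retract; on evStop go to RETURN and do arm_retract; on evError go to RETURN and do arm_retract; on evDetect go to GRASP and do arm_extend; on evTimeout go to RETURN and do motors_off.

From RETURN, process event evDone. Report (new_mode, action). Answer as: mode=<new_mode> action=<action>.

current mode = RETURN; filter table to that mode:
  (RETURN, evContact) → (RETURN, arm_retract)
  (RETURN, evDone) → (GRASP, arm_retract)  ← event matches
  (RETURN, evStop) → (RETURN, arm_retract)
  (RETURN, evError) → (RETURN, arm_retract)
  (RETURN, evDetect) → (GRASP, arm_extend)
  (RETURN, evTimeout) → (RETURN, motors_off)
event = evDone selects (GRASP, arm_retract)

mode=GRASP action=arm_retract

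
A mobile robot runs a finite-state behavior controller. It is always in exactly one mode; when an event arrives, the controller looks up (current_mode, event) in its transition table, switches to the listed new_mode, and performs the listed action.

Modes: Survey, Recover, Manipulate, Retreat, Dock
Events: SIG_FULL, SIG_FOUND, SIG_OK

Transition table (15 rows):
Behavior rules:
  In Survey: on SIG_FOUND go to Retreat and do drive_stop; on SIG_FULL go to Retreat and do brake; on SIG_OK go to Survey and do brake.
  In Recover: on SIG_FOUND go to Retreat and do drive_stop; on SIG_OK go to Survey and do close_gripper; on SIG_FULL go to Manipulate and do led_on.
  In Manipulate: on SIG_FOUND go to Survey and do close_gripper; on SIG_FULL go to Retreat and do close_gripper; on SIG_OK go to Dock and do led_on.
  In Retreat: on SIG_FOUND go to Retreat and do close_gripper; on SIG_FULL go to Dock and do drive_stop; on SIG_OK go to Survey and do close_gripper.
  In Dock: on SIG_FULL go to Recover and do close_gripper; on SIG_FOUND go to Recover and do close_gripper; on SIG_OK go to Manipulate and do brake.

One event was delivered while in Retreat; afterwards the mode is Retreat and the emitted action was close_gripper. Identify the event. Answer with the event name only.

SIG_FOUND

try SIG_FULL: (Retreat, SIG_FULL) → (Dock, drive_stop)
try SIG_FOUND: (Retreat, SIG_FOUND) → (Retreat, close_gripper)  ← matches
try SIG_OK: (Retreat, SIG_OK) → (Survey, close_gripper)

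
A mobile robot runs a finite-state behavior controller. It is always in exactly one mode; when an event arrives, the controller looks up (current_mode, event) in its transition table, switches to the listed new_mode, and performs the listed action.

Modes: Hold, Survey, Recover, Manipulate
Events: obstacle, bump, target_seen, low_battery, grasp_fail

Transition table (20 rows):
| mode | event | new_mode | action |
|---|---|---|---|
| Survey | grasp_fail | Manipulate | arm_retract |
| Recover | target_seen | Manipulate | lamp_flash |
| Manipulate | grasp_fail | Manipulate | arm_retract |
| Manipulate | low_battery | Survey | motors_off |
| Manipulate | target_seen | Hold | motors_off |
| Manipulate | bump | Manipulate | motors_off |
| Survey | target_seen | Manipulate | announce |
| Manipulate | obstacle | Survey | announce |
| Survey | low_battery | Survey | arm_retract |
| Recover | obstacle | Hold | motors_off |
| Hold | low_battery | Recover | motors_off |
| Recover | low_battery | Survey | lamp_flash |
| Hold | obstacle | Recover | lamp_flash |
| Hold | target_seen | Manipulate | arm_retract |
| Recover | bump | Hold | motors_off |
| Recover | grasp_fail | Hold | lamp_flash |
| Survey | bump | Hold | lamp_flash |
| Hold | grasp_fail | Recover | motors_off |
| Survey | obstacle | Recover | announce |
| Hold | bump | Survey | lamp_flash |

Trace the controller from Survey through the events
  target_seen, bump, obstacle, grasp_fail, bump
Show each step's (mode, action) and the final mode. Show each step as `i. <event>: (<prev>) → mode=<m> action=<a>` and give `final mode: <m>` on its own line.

1. target_seen: (Survey) → mode=Manipulate action=announce
2. bump: (Manipulate) → mode=Manipulate action=motors_off
3. obstacle: (Manipulate) → mode=Survey action=announce
4. grasp_fail: (Survey) → mode=Manipulate action=arm_retract
5. bump: (Manipulate) → mode=Manipulate action=motors_off

final mode: Manipulate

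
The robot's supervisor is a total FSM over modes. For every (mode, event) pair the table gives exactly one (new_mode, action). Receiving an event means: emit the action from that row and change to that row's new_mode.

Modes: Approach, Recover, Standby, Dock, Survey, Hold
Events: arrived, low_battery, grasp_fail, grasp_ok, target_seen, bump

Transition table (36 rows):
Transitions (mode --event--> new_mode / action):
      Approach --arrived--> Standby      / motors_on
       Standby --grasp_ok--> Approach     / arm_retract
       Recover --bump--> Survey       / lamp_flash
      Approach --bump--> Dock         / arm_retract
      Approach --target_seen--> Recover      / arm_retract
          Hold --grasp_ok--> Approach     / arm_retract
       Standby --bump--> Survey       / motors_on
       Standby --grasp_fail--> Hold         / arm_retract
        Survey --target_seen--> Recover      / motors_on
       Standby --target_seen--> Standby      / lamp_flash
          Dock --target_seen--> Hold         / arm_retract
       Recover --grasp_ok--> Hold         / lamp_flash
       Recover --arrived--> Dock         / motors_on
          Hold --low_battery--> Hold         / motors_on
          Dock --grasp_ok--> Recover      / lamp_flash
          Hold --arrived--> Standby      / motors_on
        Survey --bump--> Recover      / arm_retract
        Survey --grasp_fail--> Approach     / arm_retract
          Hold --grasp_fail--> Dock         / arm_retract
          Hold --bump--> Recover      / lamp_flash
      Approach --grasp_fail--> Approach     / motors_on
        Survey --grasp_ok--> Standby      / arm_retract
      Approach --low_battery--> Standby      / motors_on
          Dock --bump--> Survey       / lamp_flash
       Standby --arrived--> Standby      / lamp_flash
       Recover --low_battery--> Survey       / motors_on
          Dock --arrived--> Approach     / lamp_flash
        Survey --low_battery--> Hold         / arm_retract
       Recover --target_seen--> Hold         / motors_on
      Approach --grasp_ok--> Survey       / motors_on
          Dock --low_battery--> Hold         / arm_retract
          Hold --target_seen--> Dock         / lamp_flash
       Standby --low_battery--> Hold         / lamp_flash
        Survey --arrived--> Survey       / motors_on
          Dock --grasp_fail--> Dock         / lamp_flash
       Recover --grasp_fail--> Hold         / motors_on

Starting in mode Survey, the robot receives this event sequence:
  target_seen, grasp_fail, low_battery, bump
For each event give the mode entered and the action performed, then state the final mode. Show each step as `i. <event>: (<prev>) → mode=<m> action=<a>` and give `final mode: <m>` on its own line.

1. target_seen: (Survey) → mode=Recover action=motors_on
2. grasp_fail: (Recover) → mode=Hold action=motors_on
3. low_battery: (Hold) → mode=Hold action=motors_on
4. bump: (Hold) → mode=Recover action=lamp_flash

final mode: Recover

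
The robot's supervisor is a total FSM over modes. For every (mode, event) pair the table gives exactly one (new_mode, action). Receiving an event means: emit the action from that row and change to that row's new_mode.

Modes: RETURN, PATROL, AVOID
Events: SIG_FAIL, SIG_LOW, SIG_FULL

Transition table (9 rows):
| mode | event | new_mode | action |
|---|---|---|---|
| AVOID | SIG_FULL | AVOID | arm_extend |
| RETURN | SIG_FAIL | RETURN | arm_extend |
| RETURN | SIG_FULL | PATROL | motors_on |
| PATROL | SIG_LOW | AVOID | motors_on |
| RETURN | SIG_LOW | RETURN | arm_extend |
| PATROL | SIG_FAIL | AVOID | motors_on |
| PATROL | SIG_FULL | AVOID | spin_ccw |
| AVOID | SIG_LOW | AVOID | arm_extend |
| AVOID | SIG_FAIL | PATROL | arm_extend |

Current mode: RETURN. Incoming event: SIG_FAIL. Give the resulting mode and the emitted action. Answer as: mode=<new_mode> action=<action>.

current mode = RETURN; filter table to that mode:
  (RETURN, SIG_FAIL) → (RETURN, arm_extend)  ← event matches
  (RETURN, SIG_FULL) → (PATROL, motors_on)
  (RETURN, SIG_LOW) → (RETURN, arm_extend)
event = SIG_FAIL selects (RETURN, arm_extend)

mode=RETURN action=arm_extend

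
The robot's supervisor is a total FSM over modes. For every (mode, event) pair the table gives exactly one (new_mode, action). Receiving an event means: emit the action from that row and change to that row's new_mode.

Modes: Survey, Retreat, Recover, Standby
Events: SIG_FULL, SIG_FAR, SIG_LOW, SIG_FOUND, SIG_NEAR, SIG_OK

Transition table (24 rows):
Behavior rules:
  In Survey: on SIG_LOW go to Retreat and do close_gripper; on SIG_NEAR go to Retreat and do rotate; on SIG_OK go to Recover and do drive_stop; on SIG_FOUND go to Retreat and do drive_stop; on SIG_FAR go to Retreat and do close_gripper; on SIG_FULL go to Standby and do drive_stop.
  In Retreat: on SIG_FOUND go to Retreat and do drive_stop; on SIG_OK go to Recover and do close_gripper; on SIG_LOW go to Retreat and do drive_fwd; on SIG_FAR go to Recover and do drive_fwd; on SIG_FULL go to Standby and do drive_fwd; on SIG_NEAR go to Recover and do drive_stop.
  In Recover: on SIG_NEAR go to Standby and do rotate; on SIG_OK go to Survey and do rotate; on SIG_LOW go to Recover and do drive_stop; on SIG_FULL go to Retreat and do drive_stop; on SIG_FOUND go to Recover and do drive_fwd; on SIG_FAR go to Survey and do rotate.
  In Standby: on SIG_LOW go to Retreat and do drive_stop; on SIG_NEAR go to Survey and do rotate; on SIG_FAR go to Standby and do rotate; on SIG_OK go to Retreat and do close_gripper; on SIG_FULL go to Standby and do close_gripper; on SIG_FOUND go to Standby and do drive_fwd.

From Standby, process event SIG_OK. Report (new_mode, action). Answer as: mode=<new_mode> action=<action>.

current mode = Standby; filter table to that mode:
  (Standby, SIG_LOW) → (Retreat, drive_stop)
  (Standby, SIG_NEAR) → (Survey, rotate)
  (Standby, SIG_FAR) → (Standby, rotate)
  (Standby, SIG_OK) → (Retreat, close_gripper)  ← event matches
  (Standby, SIG_FULL) → (Standby, close_gripper)
  (Standby, SIG_FOUND) → (Standby, drive_fwd)
event = SIG_OK selects (Retreat, close_gripper)

mode=Retreat action=close_gripper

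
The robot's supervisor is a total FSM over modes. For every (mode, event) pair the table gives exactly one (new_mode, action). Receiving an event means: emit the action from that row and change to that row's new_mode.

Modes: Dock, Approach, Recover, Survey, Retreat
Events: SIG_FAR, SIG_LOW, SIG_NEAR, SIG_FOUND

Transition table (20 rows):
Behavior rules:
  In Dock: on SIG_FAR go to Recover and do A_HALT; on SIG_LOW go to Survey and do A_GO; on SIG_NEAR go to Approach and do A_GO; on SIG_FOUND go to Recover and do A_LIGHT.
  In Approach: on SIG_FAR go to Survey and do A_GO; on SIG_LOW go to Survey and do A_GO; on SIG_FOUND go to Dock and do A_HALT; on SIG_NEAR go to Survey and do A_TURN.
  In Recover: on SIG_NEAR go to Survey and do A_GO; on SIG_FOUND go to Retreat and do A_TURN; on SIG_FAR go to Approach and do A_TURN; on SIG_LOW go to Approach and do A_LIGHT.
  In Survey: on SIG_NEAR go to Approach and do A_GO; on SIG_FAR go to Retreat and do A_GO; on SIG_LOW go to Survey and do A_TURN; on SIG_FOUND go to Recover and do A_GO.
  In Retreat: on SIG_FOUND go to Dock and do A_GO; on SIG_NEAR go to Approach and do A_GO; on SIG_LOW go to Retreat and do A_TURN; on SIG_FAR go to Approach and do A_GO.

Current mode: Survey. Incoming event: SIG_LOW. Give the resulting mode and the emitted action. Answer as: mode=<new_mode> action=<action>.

current mode = Survey; filter table to that mode:
  (Survey, SIG_NEAR) → (Approach, A_GO)
  (Survey, SIG_FAR) → (Retreat, A_GO)
  (Survey, SIG_LOW) → (Survey, A_TURN)  ← event matches
  (Survey, SIG_FOUND) → (Recover, A_GO)
event = SIG_LOW selects (Survey, A_TURN)

mode=Survey action=A_TURN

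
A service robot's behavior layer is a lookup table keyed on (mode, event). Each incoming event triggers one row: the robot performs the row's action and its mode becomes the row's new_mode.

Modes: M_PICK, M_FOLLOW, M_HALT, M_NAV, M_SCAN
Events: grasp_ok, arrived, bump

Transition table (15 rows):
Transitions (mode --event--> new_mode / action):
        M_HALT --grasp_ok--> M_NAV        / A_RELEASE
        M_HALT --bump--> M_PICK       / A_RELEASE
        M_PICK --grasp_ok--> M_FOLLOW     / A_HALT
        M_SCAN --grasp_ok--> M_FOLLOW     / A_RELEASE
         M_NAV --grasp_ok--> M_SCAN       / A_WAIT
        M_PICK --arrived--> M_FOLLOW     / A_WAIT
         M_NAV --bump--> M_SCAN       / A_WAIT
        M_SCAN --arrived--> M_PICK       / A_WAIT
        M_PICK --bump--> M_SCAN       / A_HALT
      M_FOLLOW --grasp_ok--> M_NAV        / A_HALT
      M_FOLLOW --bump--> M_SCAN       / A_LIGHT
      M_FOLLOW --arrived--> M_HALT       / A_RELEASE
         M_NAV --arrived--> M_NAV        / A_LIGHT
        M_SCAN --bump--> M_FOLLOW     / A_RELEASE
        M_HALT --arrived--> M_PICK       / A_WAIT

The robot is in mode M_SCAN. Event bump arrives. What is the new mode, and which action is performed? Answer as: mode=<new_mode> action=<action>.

current mode = M_SCAN; filter table to that mode:
  (M_SCAN, grasp_ok) → (M_FOLLOW, A_RELEASE)
  (M_SCAN, arrived) → (M_PICK, A_WAIT)
  (M_SCAN, bump) → (M_FOLLOW, A_RELEASE)  ← event matches
event = bump selects (M_FOLLOW, A_RELEASE)

mode=M_FOLLOW action=A_RELEASE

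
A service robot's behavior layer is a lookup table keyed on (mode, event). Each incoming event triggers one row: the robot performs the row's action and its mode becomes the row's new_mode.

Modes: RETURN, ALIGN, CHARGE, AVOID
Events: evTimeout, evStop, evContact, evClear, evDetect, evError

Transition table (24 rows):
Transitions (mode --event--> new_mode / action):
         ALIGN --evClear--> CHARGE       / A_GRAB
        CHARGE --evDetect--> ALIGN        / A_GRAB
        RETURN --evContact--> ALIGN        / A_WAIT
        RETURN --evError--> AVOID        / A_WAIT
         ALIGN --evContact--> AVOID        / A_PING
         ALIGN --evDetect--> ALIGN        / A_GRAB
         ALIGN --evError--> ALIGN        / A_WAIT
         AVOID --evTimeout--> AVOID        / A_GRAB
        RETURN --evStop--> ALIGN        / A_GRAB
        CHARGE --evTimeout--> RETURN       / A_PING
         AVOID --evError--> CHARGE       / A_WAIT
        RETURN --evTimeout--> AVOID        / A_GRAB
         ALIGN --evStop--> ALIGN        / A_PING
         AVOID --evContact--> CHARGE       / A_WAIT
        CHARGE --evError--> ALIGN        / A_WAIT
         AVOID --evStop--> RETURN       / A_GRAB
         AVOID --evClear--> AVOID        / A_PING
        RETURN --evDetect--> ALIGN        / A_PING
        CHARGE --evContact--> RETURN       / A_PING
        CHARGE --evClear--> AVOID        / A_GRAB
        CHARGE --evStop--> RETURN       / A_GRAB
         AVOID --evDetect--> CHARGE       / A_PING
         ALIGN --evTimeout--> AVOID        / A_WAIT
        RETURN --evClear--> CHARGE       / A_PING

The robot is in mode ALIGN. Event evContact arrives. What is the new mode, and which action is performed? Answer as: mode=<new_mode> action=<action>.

mode=AVOID action=A_PING

current mode = ALIGN; filter table to that mode:
  (ALIGN, evClear) → (CHARGE, A_GRAB)
  (ALIGN, evContact) → (AVOID, A_PING)  ← event matches
  (ALIGN, evDetect) → (ALIGN, A_GRAB)
  (ALIGN, evError) → (ALIGN, A_WAIT)
  (ALIGN, evStop) → (ALIGN, A_PING)
  (ALIGN, evTimeout) → (AVOID, A_WAIT)
event = evContact selects (AVOID, A_PING)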